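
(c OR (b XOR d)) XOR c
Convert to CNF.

(c OR (b XOR d)) XOR c
≡ (c OR (b XOR d) OR c) AND NOT ((c OR (b XOR d)) AND c)   (expand XOR)
≡ (c OR ((b OR d) AND NOT (b AND d)) OR c) AND NOT ((c OR (b XOR d)) AND c)   (expand XOR)
≡ (c OR ((b OR d) AND NOT (b AND d)) OR c) AND NOT ((c OR ((b OR d) AND NOT (b AND d))) AND c)   (expand XOR)
≡ (c OR ((b OR d) AND (NOT b OR NOT d)) OR c) AND NOT ((c OR ((b OR d) AND NOT (b AND d))) AND c)   (De Morgan)
≡ (c OR ((b OR d) AND (NOT b OR NOT d)) OR c) AND (NOT (c OR ((b OR d) AND NOT (b AND d))) OR NOT c)   (De Morgan)
≡ (c OR ((b OR d) AND (NOT b OR NOT d)) OR c) AND ((NOT c AND NOT ((b OR d) AND NOT (b AND d))) OR NOT c)   (De Morgan)
≡ (c OR ((b OR d) AND (NOT b OR NOT d)) OR c) AND ((NOT c AND (NOT (b OR d) OR NOT NOT (b AND d))) OR NOT c)   (De Morgan)
≡ (c OR ((b OR d) AND (NOT b OR NOT d)) OR c) AND ((NOT c AND ((NOT b AND NOT d) OR NOT NOT (b AND d))) OR NOT c)   (De Morgan)
≡ (c OR ((b OR d) AND (NOT b OR NOT d)) OR c) AND ((NOT c AND ((NOT b AND NOT d) OR (b AND d))) OR NOT c)   (double negation)
≡ (c OR b OR d OR c) AND (c OR NOT b OR NOT d OR c) AND (NOT c OR NOT c) AND (NOT b OR b OR NOT c) AND (NOT b OR d OR NOT c) AND (NOT d OR b OR NOT c) AND (NOT d OR d OR NOT c)   (distribute OR over AND)
≡ (c OR b OR d) AND (c OR NOT b OR NOT d) AND NOT c   (simplify)

(c OR b OR d) AND (c OR NOT b OR NOT d) AND NOT c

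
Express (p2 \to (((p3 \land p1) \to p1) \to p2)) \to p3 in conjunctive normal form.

(p2 \lor p3) \land (\lnot p2 \lor p3)

(p2 \to (((p3 \land p1) \to p1) \to p2)) \to p3
≡ \lnot (p2 \to (((p3 \land p1) \to p1) \to p2)) \lor p3   [eliminate \to]
≡ \lnot (\lnot p2 \lor (((p3 \land p1) \to p1) \to p2)) \lor p3   [eliminate \to]
≡ \lnot (\lnot p2 \lor \lnot ((p3 \land p1) \to p1) \lor p2) \lor p3   [eliminate \to]
≡ \lnot (\lnot p2 \lor \lnot (\lnot (p3 \land p1) \lor p1) \lor p2) \lor p3   [eliminate \to]
≡ (\lnot \lnot p2 \land \lnot \lnot (\lnot (p3 \land p1) \lor p1) \land \lnot p2) \lor p3   [De Morgan]
≡ (p2 \land \lnot \lnot (\lnot (p3 \land p1) \lor p1) \land \lnot p2) \lor p3   [double negation]
≡ (p2 \land (\lnot (p3 \land p1) \lor p1) \land \lnot p2) \lor p3   [double negation]
≡ (p2 \land (\lnot p3 \lor \lnot p1 \lor p1) \land \lnot p2) \lor p3   [De Morgan]
≡ (p2 \lor p3) \land (\lnot p3 \lor \lnot p1 \lor p1 \lor p3) \land (\lnot p2 \lor p3)   [distribute \lor over \land]
≡ (p2 \lor p3) \land (\lnot p2 \lor p3)   [simplify]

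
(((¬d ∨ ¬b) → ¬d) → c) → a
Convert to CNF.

(((¬d ∨ ¬b) → ¬d) → c) → a
⇔ ¬(((¬d ∨ ¬b) → ¬d) → c) ∨ a   — eliminate →
⇔ ¬(¬((¬d ∨ ¬b) → ¬d) ∨ c) ∨ a   — eliminate →
⇔ ¬(¬(¬(¬d ∨ ¬b) ∨ ¬d) ∨ c) ∨ a   — eliminate →
⇔ (¬¬(¬(¬d ∨ ¬b) ∨ ¬d) ∧ ¬c) ∨ a   — De Morgan
⇔ ((¬(¬d ∨ ¬b) ∨ ¬d) ∧ ¬c) ∨ a   — double negation
⇔ (((¬¬d ∧ ¬¬b) ∨ ¬d) ∧ ¬c) ∨ a   — De Morgan
⇔ (((d ∧ ¬¬b) ∨ ¬d) ∧ ¬c) ∨ a   — double negation
⇔ (((d ∧ b) ∨ ¬d) ∧ ¬c) ∨ a   — double negation
⇔ (d ∨ ¬d ∨ a) ∧ (b ∨ ¬d ∨ a) ∧ (¬c ∨ a)   — distribute ∨ over ∧
⇔ (b ∨ ¬d ∨ a) ∧ (¬c ∨ a)   — simplify

(b ∨ ¬d ∨ a) ∧ (¬c ∨ a)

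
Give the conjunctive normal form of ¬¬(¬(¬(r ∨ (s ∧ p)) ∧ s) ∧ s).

¬¬(¬(¬(r ∨ (s ∧ p)) ∧ s) ∧ s)
≡ ¬(¬(r ∨ (s ∧ p)) ∧ s) ∧ s
≡ (¬¬(r ∨ (s ∧ p)) ∨ ¬s) ∧ s
≡ (r ∨ (s ∧ p) ∨ ¬s) ∧ s
≡ (r ∨ s ∨ ¬s) ∧ (r ∨ p ∨ ¬s) ∧ s
≡ (r ∨ p ∨ ¬s) ∧ s

(r ∨ p ∨ ¬s) ∧ s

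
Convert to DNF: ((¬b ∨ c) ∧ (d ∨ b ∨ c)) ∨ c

((¬b ∨ c) ∧ (d ∨ b ∨ c)) ∨ c
⇔ (¬b ∧ d) ∨ (¬b ∧ b) ∨ (¬b ∧ c) ∨ (c ∧ d) ∨ (c ∧ b) ∨ (c ∧ c) ∨ c   (distribute ∧ over ∨)
⇔ (¬b ∧ d) ∨ c   (simplify)

(¬b ∧ d) ∨ c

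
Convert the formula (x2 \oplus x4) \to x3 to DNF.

(x2 \oplus x4) \to x3
≡ \lnot (x2 \oplus x4) \lor x3   — eliminate \to
≡ \lnot ((x2 \land \lnot x4) \lor (\lnot x2 \land x4)) \lor x3   — expand \oplus
≡ (\lnot (x2 \land \lnot x4) \land \lnot (\lnot x2 \land x4)) \lor x3   — De Morgan
≡ ((\lnot x2 \lor \lnot \lnot x4) \land \lnot (\lnot x2 \land x4)) \lor x3   — De Morgan
≡ ((\lnot x2 \lor x4) \land \lnot (\lnot x2 \land x4)) \lor x3   — double negation
≡ ((\lnot x2 \lor x4) \land (\lnot \lnot x2 \lor \lnot x4)) \lor x3   — De Morgan
≡ ((\lnot x2 \lor x4) \land (x2 \lor \lnot x4)) \lor x3   — double negation
≡ (\lnot x2 \land x2) \lor (\lnot x2 \land \lnot x4) \lor (x4 \land x2) \lor (x4 \land \lnot x4) \lor x3   — distribute \land over \lor
≡ (\lnot x2 \land \lnot x4) \lor (x4 \land x2) \lor x3   — simplify

(\lnot x2 \land \lnot x4) \lor (x4 \land x2) \lor x3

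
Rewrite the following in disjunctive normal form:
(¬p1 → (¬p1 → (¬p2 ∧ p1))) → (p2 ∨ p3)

(¬p1 → (¬p1 → (¬p2 ∧ p1))) → (p2 ∨ p3)
≡ ¬(¬p1 → (¬p1 → (¬p2 ∧ p1))) ∨ p2 ∨ p3   — eliminate →
≡ ¬(¬¬p1 ∨ (¬p1 → (¬p2 ∧ p1))) ∨ p2 ∨ p3   — eliminate →
≡ ¬(¬¬p1 ∨ ¬¬p1 ∨ (¬p2 ∧ p1)) ∨ p2 ∨ p3   — eliminate →
≡ (¬¬¬p1 ∧ ¬¬¬p1 ∧ ¬(¬p2 ∧ p1)) ∨ p2 ∨ p3   — De Morgan
≡ (¬p1 ∧ ¬¬¬p1 ∧ ¬(¬p2 ∧ p1)) ∨ p2 ∨ p3   — double negation
≡ (¬p1 ∧ ¬p1 ∧ ¬(¬p2 ∧ p1)) ∨ p2 ∨ p3   — double negation
≡ (¬p1 ∧ ¬p1 ∧ (¬¬p2 ∨ ¬p1)) ∨ p2 ∨ p3   — De Morgan
≡ (¬p1 ∧ ¬p1 ∧ (p2 ∨ ¬p1)) ∨ p2 ∨ p3   — double negation
≡ (¬p1 ∧ ¬p1 ∧ p2) ∨ (¬p1 ∧ ¬p1 ∧ ¬p1) ∨ p2 ∨ p3   — distribute ∧ over ∨
≡ ¬p1 ∨ p2 ∨ p3   — simplify

¬p1 ∨ p2 ∨ p3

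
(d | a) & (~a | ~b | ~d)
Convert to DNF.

(d & ~a) | (d & ~b) | (a & ~b) | (a & ~d)

(d | a) & (~a | ~b | ~d)
⇔ (d & ~a) | (d & ~b) | (d & ~d) | (a & ~a) | (a & ~b) | (a & ~d)   [distribute & over |]
⇔ (d & ~a) | (d & ~b) | (a & ~b) | (a & ~d)   [simplify]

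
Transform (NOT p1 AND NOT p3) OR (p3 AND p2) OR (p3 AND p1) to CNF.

(NOT p1 AND NOT p3) OR (p3 AND p2) OR (p3 AND p1)
⇔ (NOT p1 OR p3 OR p3) AND (NOT p1 OR p3 OR p1) AND (NOT p1 OR p2 OR p3) AND (NOT p1 OR p2 OR p1) AND (NOT p3 OR p3 OR p3) AND (NOT p3 OR p3 OR p1) AND (NOT p3 OR p2 OR p3) AND (NOT p3 OR p2 OR p1)   [distribute OR over AND]
⇔ (NOT p1 OR p3) AND (NOT p3 OR p2 OR p1)   [simplify]

(NOT p1 OR p3) AND (NOT p3 OR p2 OR p1)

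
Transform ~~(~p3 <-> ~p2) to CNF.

~~(~p3 <-> ~p2)
≡ ~~((~p3 -> ~p2) & (~p2 -> ~p3))   [eliminate <->]
≡ ~~((~~p3 | ~p2) & (~p2 -> ~p3))   [eliminate ->]
≡ ~~((~~p3 | ~p2) & (~~p2 | ~p3))   [eliminate ->]
≡ (~~p3 | ~p2) & (~~p2 | ~p3)   [double negation]
≡ (p3 | ~p2) & (~~p2 | ~p3)   [double negation]
≡ (p3 | ~p2) & (p2 | ~p3)   [double negation]

(p3 | ~p2) & (p2 | ~p3)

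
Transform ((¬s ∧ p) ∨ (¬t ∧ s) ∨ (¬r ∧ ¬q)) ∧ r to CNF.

((¬s ∧ p) ∨ (¬t ∧ s) ∨ (¬r ∧ ¬q)) ∧ r
≡ (¬s ∨ ¬t ∨ ¬r) ∧ (¬s ∨ ¬t ∨ ¬q) ∧ (¬s ∨ s ∨ ¬r) ∧ (¬s ∨ s ∨ ¬q) ∧ (p ∨ ¬t ∨ ¬r) ∧ (p ∨ ¬t ∨ ¬q) ∧ (p ∨ s ∨ ¬r) ∧ (p ∨ s ∨ ¬q) ∧ r   [distribute ∨ over ∧]
≡ (¬s ∨ ¬t ∨ ¬r) ∧ (¬s ∨ ¬t ∨ ¬q) ∧ (p ∨ ¬t ∨ ¬r) ∧ (p ∨ ¬t ∨ ¬q) ∧ (p ∨ s ∨ ¬r) ∧ (p ∨ s ∨ ¬q) ∧ r   [simplify]

(¬s ∨ ¬t ∨ ¬r) ∧ (¬s ∨ ¬t ∨ ¬q) ∧ (p ∨ ¬t ∨ ¬r) ∧ (p ∨ ¬t ∨ ¬q) ∧ (p ∨ s ∨ ¬r) ∧ (p ∨ s ∨ ¬q) ∧ r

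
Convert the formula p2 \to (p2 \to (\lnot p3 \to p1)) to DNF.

\lnot p2 \lor p3 \lor p1

p2 \to (p2 \to (\lnot p3 \to p1))
⇔ \lnot p2 \lor (p2 \to (\lnot p3 \to p1))
⇔ \lnot p2 \lor \lnot p2 \lor (\lnot p3 \to p1)
⇔ \lnot p2 \lor \lnot p2 \lor \lnot \lnot p3 \lor p1
⇔ \lnot p2 \lor \lnot p2 \lor p3 \lor p1
⇔ \lnot p2 \lor p3 \lor p1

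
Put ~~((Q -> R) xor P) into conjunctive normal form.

(~Q | R | P) & (Q | ~P) & (~R | ~P)

~~((Q -> R) xor P)
⇔ ~~(((Q -> R) | P) & ~((Q -> R) & P))   (expand xor)
⇔ ~~((~Q | R | P) & ~((Q -> R) & P))   (eliminate ->)
⇔ ~~((~Q | R | P) & ~((~Q | R) & P))   (eliminate ->)
⇔ (~Q | R | P) & ~((~Q | R) & P)   (double negation)
⇔ (~Q | R | P) & (~(~Q | R) | ~P)   (De Morgan)
⇔ (~Q | R | P) & ((~~Q & ~R) | ~P)   (De Morgan)
⇔ (~Q | R | P) & ((Q & ~R) | ~P)   (double negation)
⇔ (~Q | R | P) & (Q | ~P) & (~R | ~P)   (distribute | over &)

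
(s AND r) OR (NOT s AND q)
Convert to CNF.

(s OR q) AND (r OR NOT s) AND (r OR q)

(s AND r) OR (NOT s AND q)
≡ (s OR NOT s) AND (s OR q) AND (r OR NOT s) AND (r OR q)   [distribute OR over AND]
≡ (s OR q) AND (r OR NOT s) AND (r OR q)   [simplify]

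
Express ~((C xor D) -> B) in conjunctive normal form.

(C | D) & (~C | ~D) & ~B

~((C xor D) -> B)
≡ ~(~(C xor D) | B)   [eliminate ->]
≡ ~(~((C | D) & ~(C & D)) | B)   [expand xor]
≡ ~~((C | D) & ~(C & D)) & ~B   [De Morgan]
≡ (C | D) & ~(C & D) & ~B   [double negation]
≡ (C | D) & (~C | ~D) & ~B   [De Morgan]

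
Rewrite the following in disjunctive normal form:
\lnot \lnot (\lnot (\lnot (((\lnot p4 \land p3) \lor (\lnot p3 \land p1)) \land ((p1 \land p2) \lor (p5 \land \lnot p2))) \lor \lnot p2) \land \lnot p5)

(\lnot p4 \land p3 \land p1 \land p2 \land \lnot p5) \lor (\lnot p3 \land p1 \land p2 \land \lnot p5)

\lnot \lnot (\lnot (\lnot (((\lnot p4 \land p3) \lor (\lnot p3 \land p1)) \land ((p1 \land p2) \lor (p5 \land \lnot p2))) \lor \lnot p2) \land \lnot p5)
⇔ \lnot (\lnot (((\lnot p4 \land p3) \lor (\lnot p3 \land p1)) \land ((p1 \land p2) \lor (p5 \land \lnot p2))) \lor \lnot p2) \land \lnot p5   [double negation]
⇔ \lnot \lnot (((\lnot p4 \land p3) \lor (\lnot p3 \land p1)) \land ((p1 \land p2) \lor (p5 \land \lnot p2))) \land \lnot \lnot p2 \land \lnot p5   [De Morgan]
⇔ ((\lnot p4 \land p3) \lor (\lnot p3 \land p1)) \land ((p1 \land p2) \lor (p5 \land \lnot p2)) \land \lnot \lnot p2 \land \lnot p5   [double negation]
⇔ ((\lnot p4 \land p3) \lor (\lnot p3 \land p1)) \land ((p1 \land p2) \lor (p5 \land \lnot p2)) \land p2 \land \lnot p5   [double negation]
⇔ (\lnot p4 \land p3 \land p1 \land p2 \land p2 \land \lnot p5) \lor (\lnot p4 \land p3 \land p5 \land \lnot p2 \land p2 \land \lnot p5) \lor (\lnot p3 \land p1 \land p1 \land p2 \land p2 \land \lnot p5) \lor (\lnot p3 \land p1 \land p5 \land \lnot p2 \land p2 \land \lnot p5)   [distribute \land over \lor]
⇔ (\lnot p4 \land p3 \land p1 \land p2 \land \lnot p5) \lor (\lnot p3 \land p1 \land p2 \land \lnot p5)   [simplify]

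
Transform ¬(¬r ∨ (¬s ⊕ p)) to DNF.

¬(¬r ∨ (¬s ⊕ p))
= ¬(¬r ∨ (¬s ∧ ¬p) ∨ (¬¬s ∧ p))   [expand ⊕]
= ¬¬r ∧ ¬(¬s ∧ ¬p) ∧ ¬(¬¬s ∧ p)   [De Morgan]
= r ∧ ¬(¬s ∧ ¬p) ∧ ¬(¬¬s ∧ p)   [double negation]
= r ∧ (¬¬s ∨ ¬¬p) ∧ ¬(¬¬s ∧ p)   [De Morgan]
= r ∧ (s ∨ ¬¬p) ∧ ¬(¬¬s ∧ p)   [double negation]
= r ∧ (s ∨ p) ∧ ¬(¬¬s ∧ p)   [double negation]
= r ∧ (s ∨ p) ∧ (¬¬¬s ∨ ¬p)   [De Morgan]
= r ∧ (s ∨ p) ∧ (¬s ∨ ¬p)   [double negation]
= (r ∧ s ∧ ¬s) ∨ (r ∧ s ∧ ¬p) ∨ (r ∧ p ∧ ¬s) ∨ (r ∧ p ∧ ¬p)   [distribute ∧ over ∨]
= (r ∧ s ∧ ¬p) ∨ (r ∧ p ∧ ¬s)   [simplify]

(r ∧ s ∧ ¬p) ∨ (r ∧ p ∧ ¬s)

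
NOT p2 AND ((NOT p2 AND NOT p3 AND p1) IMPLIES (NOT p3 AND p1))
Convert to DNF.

NOT p2 AND ((NOT p2 AND NOT p3 AND p1) IMPLIES (NOT p3 AND p1))
= NOT p2 AND (NOT (NOT p2 AND NOT p3 AND p1) OR (NOT p3 AND p1))   — eliminate IMPLIES
= NOT p2 AND (NOT NOT p2 OR NOT NOT p3 OR NOT p1 OR (NOT p3 AND p1))   — De Morgan
= NOT p2 AND (p2 OR NOT NOT p3 OR NOT p1 OR (NOT p3 AND p1))   — double negation
= NOT p2 AND (p2 OR p3 OR NOT p1 OR (NOT p3 AND p1))   — double negation
= (NOT p2 AND p2) OR (NOT p2 AND p3) OR (NOT p2 AND NOT p1) OR (NOT p2 AND NOT p3 AND p1)   — distribute AND over OR
= (NOT p2 AND p3) OR (NOT p2 AND NOT p1) OR (NOT p2 AND NOT p3 AND p1)   — simplify

(NOT p2 AND p3) OR (NOT p2 AND NOT p1) OR (NOT p2 AND NOT p3 AND p1)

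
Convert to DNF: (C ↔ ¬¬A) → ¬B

(C ∧ ¬A) ∨ (A ∧ ¬C) ∨ ¬B

(C ↔ ¬¬A) → ¬B
≡ ¬(C ↔ ¬¬A) ∨ ¬B   — eliminate →
≡ ¬((C → ¬¬A) ∧ (¬¬A → C)) ∨ ¬B   — eliminate ↔
≡ ¬((¬C ∨ ¬¬A) ∧ (¬¬A → C)) ∨ ¬B   — eliminate →
≡ ¬((¬C ∨ ¬¬A) ∧ (¬¬¬A ∨ C)) ∨ ¬B   — eliminate →
≡ ¬(¬C ∨ ¬¬A) ∨ ¬(¬¬¬A ∨ C) ∨ ¬B   — De Morgan
≡ (¬¬C ∧ ¬¬¬A) ∨ ¬(¬¬¬A ∨ C) ∨ ¬B   — De Morgan
≡ (C ∧ ¬¬¬A) ∨ ¬(¬¬¬A ∨ C) ∨ ¬B   — double negation
≡ (C ∧ ¬A) ∨ ¬(¬¬¬A ∨ C) ∨ ¬B   — double negation
≡ (C ∧ ¬A) ∨ (¬¬¬¬A ∧ ¬C) ∨ ¬B   — De Morgan
≡ (C ∧ ¬A) ∨ (¬¬A ∧ ¬C) ∨ ¬B   — double negation
≡ (C ∧ ¬A) ∨ (A ∧ ¬C) ∨ ¬B   — double negation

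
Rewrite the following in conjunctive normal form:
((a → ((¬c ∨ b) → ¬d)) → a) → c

((a → ((¬c ∨ b) → ¬d)) → a) → c
≡ ¬((a → ((¬c ∨ b) → ¬d)) → a) ∨ c   [eliminate →]
≡ ¬(¬(a → ((¬c ∨ b) → ¬d)) ∨ a) ∨ c   [eliminate →]
≡ ¬(¬(¬a ∨ ((¬c ∨ b) → ¬d)) ∨ a) ∨ c   [eliminate →]
≡ ¬(¬(¬a ∨ ¬(¬c ∨ b) ∨ ¬d) ∨ a) ∨ c   [eliminate →]
≡ (¬¬(¬a ∨ ¬(¬c ∨ b) ∨ ¬d) ∧ ¬a) ∨ c   [De Morgan]
≡ ((¬a ∨ ¬(¬c ∨ b) ∨ ¬d) ∧ ¬a) ∨ c   [double negation]
≡ ((¬a ∨ (¬¬c ∧ ¬b) ∨ ¬d) ∧ ¬a) ∨ c   [De Morgan]
≡ ((¬a ∨ (c ∧ ¬b) ∨ ¬d) ∧ ¬a) ∨ c   [double negation]
≡ (¬a ∨ c ∨ ¬d ∨ c) ∧ (¬a ∨ ¬b ∨ ¬d ∨ c) ∧ (¬a ∨ c)   [distribute ∨ over ∧]
≡ ¬a ∨ c   [simplify]

¬a ∨ c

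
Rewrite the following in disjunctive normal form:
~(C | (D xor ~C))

~C & D

~(C | (D xor ~C))
≡ ~(C | (D & ~~C) | (~D & ~C))
≡ ~C & ~(D & ~~C) & ~(~D & ~C)
≡ ~C & (~D | ~~~C) & ~(~D & ~C)
≡ ~C & (~D | ~C) & ~(~D & ~C)
≡ ~C & (~D | ~C) & (~~D | ~~C)
≡ ~C & (~D | ~C) & (D | ~~C)
≡ ~C & (~D | ~C) & (D | C)
≡ (~C & ~D & D) | (~C & ~D & C) | (~C & ~C & D) | (~C & ~C & C)
≡ ~C & D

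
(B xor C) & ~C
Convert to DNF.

B & ~C

(B xor C) & ~C
⇔ ((B & ~C) | (~B & C)) & ~C   [expand xor]
⇔ (B & ~C & ~C) | (~B & C & ~C)   [distribute & over |]
⇔ B & ~C   [simplify]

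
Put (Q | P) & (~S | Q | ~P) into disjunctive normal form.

(Q | P) & (~S | Q | ~P)
≡ (Q & ~S) | (Q & Q) | (Q & ~P) | (P & ~S) | (P & Q) | (P & ~P)   (distribute & over |)
≡ Q | (P & ~S)   (simplify)

Q | (P & ~S)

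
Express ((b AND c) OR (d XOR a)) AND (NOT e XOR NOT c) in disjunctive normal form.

((b AND c) OR (d XOR a)) AND (NOT e XOR NOT c)
≡ ((b AND c) OR (d AND NOT a) OR (NOT d AND a)) AND (NOT e XOR NOT c)   [expand XOR]
≡ ((b AND c) OR (d AND NOT a) OR (NOT d AND a)) AND ((NOT e AND NOT NOT c) OR (NOT NOT e AND NOT c))   [expand XOR]
≡ ((b AND c) OR (d AND NOT a) OR (NOT d AND a)) AND ((NOT e AND c) OR (NOT NOT e AND NOT c))   [double negation]
≡ ((b AND c) OR (d AND NOT a) OR (NOT d AND a)) AND ((NOT e AND c) OR (e AND NOT c))   [double negation]
≡ (b AND c AND NOT e AND c) OR (b AND c AND e AND NOT c) OR (d AND NOT a AND NOT e AND c) OR (d AND NOT a AND e AND NOT c) OR (NOT d AND a AND NOT e AND c) OR (NOT d AND a AND e AND NOT c)   [distribute AND over OR]
≡ (b AND c AND NOT e) OR (d AND NOT a AND NOT e AND c) OR (d AND NOT a AND e AND NOT c) OR (NOT d AND a AND NOT e AND c) OR (NOT d AND a AND e AND NOT c)   [simplify]

(b AND c AND NOT e) OR (d AND NOT a AND NOT e AND c) OR (d AND NOT a AND e AND NOT c) OR (NOT d AND a AND NOT e AND c) OR (NOT d AND a AND e AND NOT c)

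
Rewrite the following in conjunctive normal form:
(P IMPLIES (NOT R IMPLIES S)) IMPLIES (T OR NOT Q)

(P IMPLIES (NOT R IMPLIES S)) IMPLIES (T OR NOT Q)
≡ NOT (P IMPLIES (NOT R IMPLIES S)) OR T OR NOT Q   (eliminate IMPLIES)
≡ NOT (NOT P OR (NOT R IMPLIES S)) OR T OR NOT Q   (eliminate IMPLIES)
≡ NOT (NOT P OR NOT NOT R OR S) OR T OR NOT Q   (eliminate IMPLIES)
≡ (NOT NOT P AND NOT NOT NOT R AND NOT S) OR T OR NOT Q   (De Morgan)
≡ (P AND NOT NOT NOT R AND NOT S) OR T OR NOT Q   (double negation)
≡ (P AND NOT R AND NOT S) OR T OR NOT Q   (double negation)
≡ (P OR T OR NOT Q) AND (NOT R OR T OR NOT Q) AND (NOT S OR T OR NOT Q)   (distribute OR over AND)

(P OR T OR NOT Q) AND (NOT R OR T OR NOT Q) AND (NOT S OR T OR NOT Q)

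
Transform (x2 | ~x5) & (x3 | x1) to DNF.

(x2 & x3) | (x2 & x1) | (~x5 & x3) | (~x5 & x1)

(x2 | ~x5) & (x3 | x1)
≡ (x2 & x3) | (x2 & x1) | (~x5 & x3) | (~x5 & x1)   [distribute & over |]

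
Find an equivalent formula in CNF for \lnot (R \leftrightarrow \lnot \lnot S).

\lnot (R \leftrightarrow \lnot \lnot S)
≡ \lnot ((R \to \lnot \lnot S) \land (\lnot \lnot S \to R))   — eliminate \leftrightarrow
≡ \lnot ((\lnot R \lor \lnot \lnot S) \land (\lnot \lnot S \to R))   — eliminate \to
≡ \lnot ((\lnot R \lor \lnot \lnot S) \land (\lnot \lnot \lnot S \lor R))   — eliminate \to
≡ \lnot (\lnot R \lor \lnot \lnot S) \lor \lnot (\lnot \lnot \lnot S \lor R)   — De Morgan
≡ \lnot \lnot R \land \lnot \lnot \lnot S \lor \lnot (\lnot \lnot \lnot S \lor R)   — De Morgan
≡ R \land \lnot \lnot \lnot S \lor \lnot (\lnot \lnot \lnot S \lor R)   — double negation
≡ R \land \lnot S \lor \lnot (\lnot \lnot \lnot S \lor R)   — double negation
≡ R \land \lnot S \lor \lnot \lnot \lnot \lnot S \land \lnot R   — De Morgan
≡ R \land \lnot S \lor \lnot \lnot S \land \lnot R   — double negation
≡ R \land \lnot S \lor S \land \lnot R   — double negation
≡ (R \lor S) \land (R \lor \lnot R) \land (\lnot S \lor S) \land (\lnot S \lor \lnot R)   — distribute \lor over \land
≡ (R \lor S) \land (\lnot S \lor \lnot R)   — simplify

(R \lor S) \land (\lnot S \lor \lnot R)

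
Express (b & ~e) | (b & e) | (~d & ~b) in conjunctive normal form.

(b & ~e) | (b & e) | (~d & ~b)
≡ (b | b | ~d) & (b | b | ~b) & (b | e | ~d) & (b | e | ~b) & (~e | b | ~d) & (~e | b | ~b) & (~e | e | ~d) & (~e | e | ~b)   [distribute | over &]
≡ b | ~d   [simplify]

b | ~d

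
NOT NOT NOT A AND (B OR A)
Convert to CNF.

NOT A AND (B OR A)

NOT NOT NOT A AND (B OR A)
≡ NOT A AND (B OR A)   — double negation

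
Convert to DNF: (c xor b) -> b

(~c & ~b) | b

(c xor b) -> b
= ~(c xor b) | b   — eliminate ->
= ~((c & ~b) | (~c & b)) | b   — expand xor
= (~(c & ~b) & ~(~c & b)) | b   — De Morgan
= ((~c | ~~b) & ~(~c & b)) | b   — De Morgan
= ((~c | b) & ~(~c & b)) | b   — double negation
= ((~c | b) & (~~c | ~b)) | b   — De Morgan
= ((~c | b) & (c | ~b)) | b   — double negation
= (~c & c) | (~c & ~b) | (b & c) | (b & ~b) | b   — distribute & over |
= (~c & ~b) | b   — simplify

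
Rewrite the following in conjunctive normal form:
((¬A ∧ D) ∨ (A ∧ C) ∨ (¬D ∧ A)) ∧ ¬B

(¬A ∨ C ∨ ¬D) ∧ (D ∨ A) ∧ ¬B

((¬A ∧ D) ∨ (A ∧ C) ∨ (¬D ∧ A)) ∧ ¬B
≡ (¬A ∨ A ∨ ¬D) ∧ (¬A ∨ A ∨ A) ∧ (¬A ∨ C ∨ ¬D) ∧ (¬A ∨ C ∨ A) ∧ (D ∨ A ∨ ¬D) ∧ (D ∨ A ∨ A) ∧ (D ∨ C ∨ ¬D) ∧ (D ∨ C ∨ A) ∧ ¬B   [distribute ∨ over ∧]
≡ (¬A ∨ C ∨ ¬D) ∧ (D ∨ A) ∧ ¬B   [simplify]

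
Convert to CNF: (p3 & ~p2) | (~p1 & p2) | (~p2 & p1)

(p3 & ~p2) | (~p1 & p2) | (~p2 & p1)
≡ (p3 | ~p1 | ~p2) & (p3 | ~p1 | p1) & (p3 | p2 | ~p2) & (p3 | p2 | p1) & (~p2 | ~p1 | ~p2) & (~p2 | ~p1 | p1) & (~p2 | p2 | ~p2) & (~p2 | p2 | p1)   (distribute | over &)
≡ (p3 | p2 | p1) & (~p2 | ~p1)   (simplify)

(p3 | p2 | p1) & (~p2 | ~p1)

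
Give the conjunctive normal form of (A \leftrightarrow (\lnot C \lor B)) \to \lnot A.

(C \lor \lnot A) \land (\lnot B \lor \lnot A)

(A \leftrightarrow (\lnot C \lor B)) \to \lnot A
⇔ \lnot (A \leftrightarrow (\lnot C \lor B)) \lor \lnot A   [eliminate \to]
⇔ \lnot ((A \to (\lnot C \lor B)) \land ((\lnot C \lor B) \to A)) \lor \lnot A   [eliminate \leftrightarrow]
⇔ \lnot ((\lnot A \lor \lnot C \lor B) \land ((\lnot C \lor B) \to A)) \lor \lnot A   [eliminate \to]
⇔ \lnot ((\lnot A \lor \lnot C \lor B) \land (\lnot (\lnot C \lor B) \lor A)) \lor \lnot A   [eliminate \to]
⇔ \lnot (\lnot A \lor \lnot C \lor B) \lor \lnot (\lnot (\lnot C \lor B) \lor A) \lor \lnot A   [De Morgan]
⇔ (\lnot \lnot A \land \lnot \lnot C \land \lnot B) \lor \lnot (\lnot (\lnot C \lor B) \lor A) \lor \lnot A   [De Morgan]
⇔ (A \land \lnot \lnot C \land \lnot B) \lor \lnot (\lnot (\lnot C \lor B) \lor A) \lor \lnot A   [double negation]
⇔ (A \land C \land \lnot B) \lor \lnot (\lnot (\lnot C \lor B) \lor A) \lor \lnot A   [double negation]
⇔ (A \land C \land \lnot B) \lor (\lnot \lnot (\lnot C \lor B) \land \lnot A) \lor \lnot A   [De Morgan]
⇔ (A \land C \land \lnot B) \lor ((\lnot C \lor B) \land \lnot A) \lor \lnot A   [double negation]
⇔ (A \lor \lnot C \lor B \lor \lnot A) \land (A \lor \lnot A \lor \lnot A) \land (C \lor \lnot C \lor B \lor \lnot A) \land (C \lor \lnot A \lor \lnot A) \land (\lnot B \lor \lnot C \lor B \lor \lnot A) \land (\lnot B \lor \lnot A \lor \lnot A)   [distribute \lor over \land]
⇔ (C \lor \lnot A) \land (\lnot B \lor \lnot A)   [simplify]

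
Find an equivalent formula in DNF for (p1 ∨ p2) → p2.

(¬p1 ∧ ¬p2) ∨ p2

(p1 ∨ p2) → p2
≡ ¬(p1 ∨ p2) ∨ p2   [eliminate →]
≡ (¬p1 ∧ ¬p2) ∨ p2   [De Morgan]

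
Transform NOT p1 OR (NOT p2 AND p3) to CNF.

NOT p1 OR (NOT p2 AND p3)
⇔ (NOT p1 OR NOT p2) AND (NOT p1 OR p3)   [distribute OR over AND]

(NOT p1 OR NOT p2) AND (NOT p1 OR p3)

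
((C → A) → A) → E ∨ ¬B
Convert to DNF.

((C → A) → A) → E ∨ ¬B
⇔ ¬((C → A) → A) ∨ E ∨ ¬B   [eliminate →]
⇔ ¬(¬(C → A) ∨ A) ∨ E ∨ ¬B   [eliminate →]
⇔ ¬(¬(¬C ∨ A) ∨ A) ∨ E ∨ ¬B   [eliminate →]
⇔ ¬¬(¬C ∨ A) ∧ ¬A ∨ E ∨ ¬B   [De Morgan]
⇔ (¬C ∨ A) ∧ ¬A ∨ E ∨ ¬B   [double negation]
⇔ ¬C ∧ ¬A ∨ A ∧ ¬A ∨ E ∨ ¬B   [distribute ∧ over ∨]
⇔ ¬C ∧ ¬A ∨ E ∨ ¬B   [simplify]

¬C ∧ ¬A ∨ E ∨ ¬B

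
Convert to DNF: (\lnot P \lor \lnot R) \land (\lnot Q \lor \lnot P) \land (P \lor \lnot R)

(\lnot P \lor \lnot R) \land (\lnot Q \lor \lnot P) \land (P \lor \lnot R)
≡ (\lnot P \land \lnot Q \land P) \lor (\lnot P \land \lnot Q \land \lnot R) \lor (\lnot P \land \lnot P \land P) \lor (\lnot P \land \lnot P \land \lnot R) \lor (\lnot R \land \lnot Q \land P) \lor (\lnot R \land \lnot Q \land \lnot R) \lor (\lnot R \land \lnot P \land P) \lor (\lnot R \land \lnot P \land \lnot R)   [distribute \land over \lor]
≡ (\lnot P \land \lnot R) \lor (\lnot R \land \lnot Q)   [simplify]

(\lnot P \land \lnot R) \lor (\lnot R \land \lnot Q)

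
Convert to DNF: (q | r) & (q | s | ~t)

(q | r) & (q | s | ~t)
= (q & q) | (q & s) | (q & ~t) | (r & q) | (r & s) | (r & ~t)   [distribute & over |]
= q | (r & s) | (r & ~t)   [simplify]

q | (r & s) | (r & ~t)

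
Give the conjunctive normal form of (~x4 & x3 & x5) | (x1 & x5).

(~x4 | x1) & (x3 | x1) & x5

(~x4 & x3 & x5) | (x1 & x5)
≡ (~x4 | x1) & (~x4 | x5) & (x3 | x1) & (x3 | x5) & (x5 | x1) & (x5 | x5)
≡ (~x4 | x1) & (x3 | x1) & x5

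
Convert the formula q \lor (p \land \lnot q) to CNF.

q \lor p

q \lor (p \land \lnot q)
≡ (q \lor p) \land (q \lor \lnot q)   (distribute \lor over \land)
≡ q \lor p   (simplify)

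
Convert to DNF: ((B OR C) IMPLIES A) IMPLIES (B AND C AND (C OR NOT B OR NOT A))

((B OR C) IMPLIES A) IMPLIES (B AND C AND (C OR NOT B OR NOT A))
= NOT ((B OR C) IMPLIES A) OR (B AND C AND (C OR NOT B OR NOT A))   [eliminate IMPLIES]
= NOT (NOT (B OR C) OR A) OR (B AND C AND (C OR NOT B OR NOT A))   [eliminate IMPLIES]
= (NOT NOT (B OR C) AND NOT A) OR (B AND C AND (C OR NOT B OR NOT A))   [De Morgan]
= ((B OR C) AND NOT A) OR (B AND C AND (C OR NOT B OR NOT A))   [double negation]
= (B AND NOT A) OR (C AND NOT A) OR (B AND C AND C) OR (B AND C AND NOT B) OR (B AND C AND NOT A)   [distribute AND over OR]
= (B AND NOT A) OR (C AND NOT A) OR (B AND C)   [simplify]

(B AND NOT A) OR (C AND NOT A) OR (B AND C)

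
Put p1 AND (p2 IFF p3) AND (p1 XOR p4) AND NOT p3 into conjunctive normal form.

p1 AND (NOT p2 OR p3) AND (NOT p1 OR NOT p4) AND NOT p3

p1 AND (p2 IFF p3) AND (p1 XOR p4) AND NOT p3
⇔ p1 AND (p2 IMPLIES p3) AND (p3 IMPLIES p2) AND (p1 XOR p4) AND NOT p3   [eliminate IFF]
⇔ p1 AND (NOT p2 OR p3) AND (p3 IMPLIES p2) AND (p1 XOR p4) AND NOT p3   [eliminate IMPLIES]
⇔ p1 AND (NOT p2 OR p3) AND (NOT p3 OR p2) AND (p1 XOR p4) AND NOT p3   [eliminate IMPLIES]
⇔ p1 AND (NOT p2 OR p3) AND (NOT p3 OR p2) AND (p1 OR p4) AND NOT (p1 AND p4) AND NOT p3   [expand XOR]
⇔ p1 AND (NOT p2 OR p3) AND (NOT p3 OR p2) AND (p1 OR p4) AND (NOT p1 OR NOT p4) AND NOT p3   [De Morgan]
⇔ p1 AND (NOT p2 OR p3) AND (NOT p1 OR NOT p4) AND NOT p3   [simplify]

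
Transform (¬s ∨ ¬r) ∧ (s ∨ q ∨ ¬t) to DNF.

(¬s ∨ ¬r) ∧ (s ∨ q ∨ ¬t)
≡ (¬s ∧ s) ∨ (¬s ∧ q) ∨ (¬s ∧ ¬t) ∨ (¬r ∧ s) ∨ (¬r ∧ q) ∨ (¬r ∧ ¬t)   — distribute ∧ over ∨
≡ (¬s ∧ q) ∨ (¬s ∧ ¬t) ∨ (¬r ∧ s) ∨ (¬r ∧ q) ∨ (¬r ∧ ¬t)   — simplify

(¬s ∧ q) ∨ (¬s ∧ ¬t) ∨ (¬r ∧ s) ∨ (¬r ∧ q) ∨ (¬r ∧ ¬t)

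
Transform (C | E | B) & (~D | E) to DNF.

(C & ~D) | E | (B & ~D)

(C | E | B) & (~D | E)
≡ (C & ~D) | (C & E) | (E & ~D) | (E & E) | (B & ~D) | (B & E)   [distribute & over |]
≡ (C & ~D) | E | (B & ~D)   [simplify]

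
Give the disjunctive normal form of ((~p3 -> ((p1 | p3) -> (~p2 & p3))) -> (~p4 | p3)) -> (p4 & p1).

(~p1 & ~p3 & p4) | (p4 & p1)

((~p3 -> ((p1 | p3) -> (~p2 & p3))) -> (~p4 | p3)) -> (p4 & p1)
⇔ ~((~p3 -> ((p1 | p3) -> (~p2 & p3))) -> (~p4 | p3)) | (p4 & p1)   (eliminate ->)
⇔ ~(~(~p3 -> ((p1 | p3) -> (~p2 & p3))) | ~p4 | p3) | (p4 & p1)   (eliminate ->)
⇔ ~(~(~~p3 | ((p1 | p3) -> (~p2 & p3))) | ~p4 | p3) | (p4 & p1)   (eliminate ->)
⇔ ~(~(~~p3 | ~(p1 | p3) | (~p2 & p3)) | ~p4 | p3) | (p4 & p1)   (eliminate ->)
⇔ (~~(~~p3 | ~(p1 | p3) | (~p2 & p3)) & ~~p4 & ~p3) | (p4 & p1)   (De Morgan)
⇔ ((~~p3 | ~(p1 | p3) | (~p2 & p3)) & ~~p4 & ~p3) | (p4 & p1)   (double negation)
⇔ ((p3 | ~(p1 | p3) | (~p2 & p3)) & ~~p4 & ~p3) | (p4 & p1)   (double negation)
⇔ ((p3 | (~p1 & ~p3) | (~p2 & p3)) & ~~p4 & ~p3) | (p4 & p1)   (De Morgan)
⇔ ((p3 | (~p1 & ~p3) | (~p2 & p3)) & p4 & ~p3) | (p4 & p1)   (double negation)
⇔ (p3 & p4 & ~p3) | (~p1 & ~p3 & p4 & ~p3) | (~p2 & p3 & p4 & ~p3) | (p4 & p1)   (distribute & over |)
⇔ (~p1 & ~p3 & p4) | (p4 & p1)   (simplify)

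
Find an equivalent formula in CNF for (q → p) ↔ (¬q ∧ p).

(q → p) ↔ (¬q ∧ p)
⇔ ((q → p) → (¬q ∧ p)) ∧ ((¬q ∧ p) → (q → p))   — eliminate ↔
⇔ (¬(q → p) ∨ (¬q ∧ p)) ∧ ((¬q ∧ p) → (q → p))   — eliminate →
⇔ (¬(¬q ∨ p) ∨ (¬q ∧ p)) ∧ ((¬q ∧ p) → (q → p))   — eliminate →
⇔ (¬(¬q ∨ p) ∨ (¬q ∧ p)) ∧ (¬(¬q ∧ p) ∨ (q → p))   — eliminate →
⇔ (¬(¬q ∨ p) ∨ (¬q ∧ p)) ∧ (¬(¬q ∧ p) ∨ ¬q ∨ p)   — eliminate →
⇔ ((¬¬q ∧ ¬p) ∨ (¬q ∧ p)) ∧ (¬(¬q ∧ p) ∨ ¬q ∨ p)   — De Morgan
⇔ ((q ∧ ¬p) ∨ (¬q ∧ p)) ∧ (¬(¬q ∧ p) ∨ ¬q ∨ p)   — double negation
⇔ ((q ∧ ¬p) ∨ (¬q ∧ p)) ∧ (¬¬q ∨ ¬p ∨ ¬q ∨ p)   — De Morgan
⇔ ((q ∧ ¬p) ∨ (¬q ∧ p)) ∧ (q ∨ ¬p ∨ ¬q ∨ p)   — double negation
⇔ (q ∨ ¬q) ∧ (q ∨ p) ∧ (¬p ∨ ¬q) ∧ (¬p ∨ p) ∧ (q ∨ ¬p ∨ ¬q ∨ p)   — distribute ∨ over ∧
⇔ (q ∨ p) ∧ (¬p ∨ ¬q)   — simplify

(q ∨ p) ∧ (¬p ∨ ¬q)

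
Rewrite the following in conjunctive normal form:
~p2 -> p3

~p2 -> p3
≡ ~~p2 | p3   [eliminate ->]
≡ p2 | p3   [double negation]

p2 | p3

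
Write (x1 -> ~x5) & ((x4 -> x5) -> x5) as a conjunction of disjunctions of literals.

(~x1 | ~x5) & (x4 | x5)

(x1 -> ~x5) & ((x4 -> x5) -> x5)
⇔ (~x1 | ~x5) & ((x4 -> x5) -> x5)
⇔ (~x1 | ~x5) & (~(x4 -> x5) | x5)
⇔ (~x1 | ~x5) & (~(~x4 | x5) | x5)
⇔ (~x1 | ~x5) & ((~~x4 & ~x5) | x5)
⇔ (~x1 | ~x5) & ((x4 & ~x5) | x5)
⇔ (~x1 | ~x5) & (x4 | x5) & (~x5 | x5)
⇔ (~x1 | ~x5) & (x4 | x5)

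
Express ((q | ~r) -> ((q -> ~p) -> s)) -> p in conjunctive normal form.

(q | ~r | p) & (~s | p)

((q | ~r) -> ((q -> ~p) -> s)) -> p
≡ ~((q | ~r) -> ((q -> ~p) -> s)) | p   [eliminate ->]
≡ ~(~(q | ~r) | ((q -> ~p) -> s)) | p   [eliminate ->]
≡ ~(~(q | ~r) | ~(q -> ~p) | s) | p   [eliminate ->]
≡ ~(~(q | ~r) | ~(~q | ~p) | s) | p   [eliminate ->]
≡ (~~(q | ~r) & ~~(~q | ~p) & ~s) | p   [De Morgan]
≡ ((q | ~r) & ~~(~q | ~p) & ~s) | p   [double negation]
≡ ((q | ~r) & (~q | ~p) & ~s) | p   [double negation]
≡ (q | ~r | p) & (~q | ~p | p) & (~s | p)   [distribute | over &]
≡ (q | ~r | p) & (~s | p)   [simplify]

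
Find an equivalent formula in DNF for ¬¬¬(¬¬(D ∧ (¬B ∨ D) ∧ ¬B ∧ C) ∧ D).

¬D ∨ B ∨ ¬C

¬¬¬(¬¬(D ∧ (¬B ∨ D) ∧ ¬B ∧ C) ∧ D)
≡ ¬(¬¬(D ∧ (¬B ∨ D) ∧ ¬B ∧ C) ∧ D)   [double negation]
≡ ¬¬¬(D ∧ (¬B ∨ D) ∧ ¬B ∧ C) ∨ ¬D   [De Morgan]
≡ ¬(D ∧ (¬B ∨ D) ∧ ¬B ∧ C) ∨ ¬D   [double negation]
≡ ¬D ∨ ¬(¬B ∨ D) ∨ ¬¬B ∨ ¬C ∨ ¬D   [De Morgan]
≡ ¬D ∨ (¬¬B ∧ ¬D) ∨ ¬¬B ∨ ¬C ∨ ¬D   [De Morgan]
≡ ¬D ∨ (B ∧ ¬D) ∨ ¬¬B ∨ ¬C ∨ ¬D   [double negation]
≡ ¬D ∨ (B ∧ ¬D) ∨ B ∨ ¬C ∨ ¬D   [double negation]
≡ ¬D ∨ B ∨ ¬C   [simplify]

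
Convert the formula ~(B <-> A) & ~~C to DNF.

~(B <-> A) & ~~C
≡ ~((B -> A) & (A -> B)) & ~~C   (eliminate <->)
≡ ~((~B | A) & (A -> B)) & ~~C   (eliminate ->)
≡ ~((~B | A) & (~A | B)) & ~~C   (eliminate ->)
≡ (~(~B | A) | ~(~A | B)) & ~~C   (De Morgan)
≡ ((~~B & ~A) | ~(~A | B)) & ~~C   (De Morgan)
≡ ((B & ~A) | ~(~A | B)) & ~~C   (double negation)
≡ ((B & ~A) | (~~A & ~B)) & ~~C   (De Morgan)
≡ ((B & ~A) | (A & ~B)) & ~~C   (double negation)
≡ ((B & ~A) | (A & ~B)) & C   (double negation)
≡ (B & ~A & C) | (A & ~B & C)   (distribute & over |)

(B & ~A & C) | (A & ~B & C)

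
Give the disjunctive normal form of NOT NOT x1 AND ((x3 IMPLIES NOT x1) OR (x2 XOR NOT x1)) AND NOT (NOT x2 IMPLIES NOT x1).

NOT NOT x1 AND ((x3 IMPLIES NOT x1) OR (x2 XOR NOT x1)) AND NOT (NOT x2 IMPLIES NOT x1)
= NOT NOT x1 AND (NOT x3 OR NOT x1 OR (x2 XOR NOT x1)) AND NOT (NOT x2 IMPLIES NOT x1)
= NOT NOT x1 AND (NOT x3 OR NOT x1 OR (x2 AND NOT NOT x1) OR (NOT x2 AND NOT x1)) AND NOT (NOT x2 IMPLIES NOT x1)
= NOT NOT x1 AND (NOT x3 OR NOT x1 OR (x2 AND NOT NOT x1) OR (NOT x2 AND NOT x1)) AND NOT (NOT NOT x2 OR NOT x1)
= x1 AND (NOT x3 OR NOT x1 OR (x2 AND NOT NOT x1) OR (NOT x2 AND NOT x1)) AND NOT (NOT NOT x2 OR NOT x1)
= x1 AND (NOT x3 OR NOT x1 OR (x2 AND x1) OR (NOT x2 AND NOT x1)) AND NOT (NOT NOT x2 OR NOT x1)
= x1 AND (NOT x3 OR NOT x1 OR (x2 AND x1) OR (NOT x2 AND NOT x1)) AND NOT NOT NOT x2 AND NOT NOT x1
= x1 AND (NOT x3 OR NOT x1 OR (x2 AND x1) OR (NOT x2 AND NOT x1)) AND NOT x2 AND NOT NOT x1
= x1 AND (NOT x3 OR NOT x1 OR (x2 AND x1) OR (NOT x2 AND NOT x1)) AND NOT x2 AND x1
= (x1 AND NOT x3 AND NOT x2 AND x1) OR (x1 AND NOT x1 AND NOT x2 AND x1) OR (x1 AND x2 AND x1 AND NOT x2 AND x1) OR (x1 AND NOT x2 AND NOT x1 AND NOT x2 AND x1)
= x1 AND NOT x3 AND NOT x2

x1 AND NOT x3 AND NOT x2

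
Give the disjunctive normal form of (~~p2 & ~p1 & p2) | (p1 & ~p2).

(~~p2 & ~p1 & p2) | (p1 & ~p2)
≡ (p2 & ~p1 & p2) | (p1 & ~p2)   (double negation)
≡ (p2 & ~p1) | (p1 & ~p2)   (simplify)

(p2 & ~p1) | (p1 & ~p2)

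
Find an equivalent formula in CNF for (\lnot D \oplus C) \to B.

(\lnot D \oplus C) \to B
= \lnot (\lnot D \oplus C) \lor B
= \lnot ((\lnot D \lor C) \land \lnot (\lnot D \land C)) \lor B
= \lnot (\lnot D \lor C) \lor \lnot \lnot (\lnot D \land C) \lor B
= (\lnot \lnot D \land \lnot C) \lor \lnot \lnot (\lnot D \land C) \lor B
= (D \land \lnot C) \lor \lnot \lnot (\lnot D \land C) \lor B
= (D \land \lnot C) \lor (\lnot D \land C) \lor B
= (D \lor \lnot D \lor B) \land (D \lor C \lor B) \land (\lnot C \lor \lnot D \lor B) \land (\lnot C \lor C \lor B)
= (D \lor C \lor B) \land (\lnot C \lor \lnot D \lor B)

(D \lor C \lor B) \land (\lnot C \lor \lnot D \lor B)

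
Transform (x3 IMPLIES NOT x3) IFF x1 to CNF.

(x3 IMPLIES NOT x3) IFF x1
≡ ((x3 IMPLIES NOT x3) IMPLIES x1) AND (x1 IMPLIES (x3 IMPLIES NOT x3))   [eliminate IFF]
≡ (NOT (x3 IMPLIES NOT x3) OR x1) AND (x1 IMPLIES (x3 IMPLIES NOT x3))   [eliminate IMPLIES]
≡ (NOT (NOT x3 OR NOT x3) OR x1) AND (x1 IMPLIES (x3 IMPLIES NOT x3))   [eliminate IMPLIES]
≡ (NOT (NOT x3 OR NOT x3) OR x1) AND (NOT x1 OR (x3 IMPLIES NOT x3))   [eliminate IMPLIES]
≡ (NOT (NOT x3 OR NOT x3) OR x1) AND (NOT x1 OR NOT x3 OR NOT x3)   [eliminate IMPLIES]
≡ ((NOT NOT x3 AND NOT NOT x3) OR x1) AND (NOT x1 OR NOT x3 OR NOT x3)   [De Morgan]
≡ ((x3 AND NOT NOT x3) OR x1) AND (NOT x1 OR NOT x3 OR NOT x3)   [double negation]
≡ ((x3 AND x3) OR x1) AND (NOT x1 OR NOT x3 OR NOT x3)   [double negation]
≡ (x3 OR x1) AND (x3 OR x1) AND (NOT x1 OR NOT x3 OR NOT x3)   [distribute OR over AND]
≡ (x3 OR x1) AND (NOT x1 OR NOT x3)   [simplify]

(x3 OR x1) AND (NOT x1 OR NOT x3)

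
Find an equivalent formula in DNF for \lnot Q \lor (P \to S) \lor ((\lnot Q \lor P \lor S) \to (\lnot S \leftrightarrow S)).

\lnot Q \lor (P \to S) \lor ((\lnot Q \lor P \lor S) \to (\lnot S \leftrightarrow S))
≡ \lnot Q \lor \lnot P \lor S \lor ((\lnot Q \lor P \lor S) \to (\lnot S \leftrightarrow S))
≡ \lnot Q \lor \lnot P \lor S \lor \lnot (\lnot Q \lor P \lor S) \lor (\lnot S \leftrightarrow S)
≡ \lnot Q \lor \lnot P \lor S \lor \lnot (\lnot Q \lor P \lor S) \lor ((\lnot S \to S) \land (S \to \lnot S))
≡ \lnot Q \lor \lnot P \lor S \lor \lnot (\lnot Q \lor P \lor S) \lor ((\lnot \lnot S \lor S) \land (S \to \lnot S))
≡ \lnot Q \lor \lnot P \lor S \lor \lnot (\lnot Q \lor P \lor S) \lor ((\lnot \lnot S \lor S) \land (\lnot S \lor \lnot S))
≡ \lnot Q \lor \lnot P \lor S \lor (\lnot \lnot Q \land \lnot P \land \lnot S) \lor ((\lnot \lnot S \lor S) \land (\lnot S \lor \lnot S))
≡ \lnot Q \lor \lnot P \lor S \lor (Q \land \lnot P \land \lnot S) \lor ((\lnot \lnot S \lor S) \land (\lnot S \lor \lnot S))
≡ \lnot Q \lor \lnot P \lor S \lor (Q \land \lnot P \land \lnot S) \lor ((S \lor S) \land (\lnot S \lor \lnot S))
≡ \lnot Q \lor \lnot P \lor S \lor (Q \land \lnot P \land \lnot S) \lor (S \land \lnot S) \lor (S \land \lnot S) \lor (S \land \lnot S) \lor (S \land \lnot S)
≡ \lnot Q \lor \lnot P \lor S

\lnot Q \lor \lnot P \lor S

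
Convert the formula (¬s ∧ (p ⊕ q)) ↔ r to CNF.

(s ∨ ¬p ∨ q ∨ r) ∧ (s ∨ ¬q ∨ p ∨ r) ∧ (¬r ∨ ¬s) ∧ (¬r ∨ p ∨ q) ∧ (¬r ∨ ¬p ∨ ¬q)

(¬s ∧ (p ⊕ q)) ↔ r
≡ ((¬s ∧ (p ⊕ q)) → r) ∧ (r → (¬s ∧ (p ⊕ q)))   [eliminate ↔]
≡ (¬(¬s ∧ (p ⊕ q)) ∨ r) ∧ (r → (¬s ∧ (p ⊕ q)))   [eliminate →]
≡ (¬(¬s ∧ (p ∨ q) ∧ ¬(p ∧ q)) ∨ r) ∧ (r → (¬s ∧ (p ⊕ q)))   [expand ⊕]
≡ (¬(¬s ∧ (p ∨ q) ∧ ¬(p ∧ q)) ∨ r) ∧ (¬r ∨ (¬s ∧ (p ⊕ q)))   [eliminate →]
≡ (¬(¬s ∧ (p ∨ q) ∧ ¬(p ∧ q)) ∨ r) ∧ (¬r ∨ (¬s ∧ (p ∨ q) ∧ ¬(p ∧ q)))   [expand ⊕]
≡ (¬¬s ∨ ¬(p ∨ q) ∨ ¬¬(p ∧ q) ∨ r) ∧ (¬r ∨ (¬s ∧ (p ∨ q) ∧ ¬(p ∧ q)))   [De Morgan]
≡ (s ∨ ¬(p ∨ q) ∨ ¬¬(p ∧ q) ∨ r) ∧ (¬r ∨ (¬s ∧ (p ∨ q) ∧ ¬(p ∧ q)))   [double negation]
≡ (s ∨ (¬p ∧ ¬q) ∨ ¬¬(p ∧ q) ∨ r) ∧ (¬r ∨ (¬s ∧ (p ∨ q) ∧ ¬(p ∧ q)))   [De Morgan]
≡ (s ∨ (¬p ∧ ¬q) ∨ (p ∧ q) ∨ r) ∧ (¬r ∨ (¬s ∧ (p ∨ q) ∧ ¬(p ∧ q)))   [double negation]
≡ (s ∨ (¬p ∧ ¬q) ∨ (p ∧ q) ∨ r) ∧ (¬r ∨ (¬s ∧ (p ∨ q) ∧ (¬p ∨ ¬q)))   [De Morgan]
≡ (s ∨ ¬p ∨ p ∨ r) ∧ (s ∨ ¬p ∨ q ∨ r) ∧ (s ∨ ¬q ∨ p ∨ r) ∧ (s ∨ ¬q ∨ q ∨ r) ∧ (¬r ∨ ¬s) ∧ (¬r ∨ p ∨ q) ∧ (¬r ∨ ¬p ∨ ¬q)   [distribute ∨ over ∧]
≡ (s ∨ ¬p ∨ q ∨ r) ∧ (s ∨ ¬q ∨ p ∨ r) ∧ (¬r ∨ ¬s) ∧ (¬r ∨ p ∨ q) ∧ (¬r ∨ ¬p ∨ ¬q)   [simplify]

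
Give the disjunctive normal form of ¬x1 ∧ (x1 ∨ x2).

¬x1 ∧ x2

¬x1 ∧ (x1 ∨ x2)
≡ ¬x1 ∧ x1 ∨ ¬x1 ∧ x2   [distribute ∧ over ∨]
≡ ¬x1 ∧ x2   [simplify]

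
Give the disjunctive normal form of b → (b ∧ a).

b → (b ∧ a)
≡ ¬b ∨ (b ∧ a)   — eliminate →

¬b ∨ (b ∧ a)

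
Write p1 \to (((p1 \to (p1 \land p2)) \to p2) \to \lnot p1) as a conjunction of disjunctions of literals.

p1 \to (((p1 \to (p1 \land p2)) \to p2) \to \lnot p1)
⇔ \lnot p1 \lor (((p1 \to (p1 \land p2)) \to p2) \to \lnot p1)
⇔ \lnot p1 \lor \lnot ((p1 \to (p1 \land p2)) \to p2) \lor \lnot p1
⇔ \lnot p1 \lor \lnot (\lnot (p1 \to (p1 \land p2)) \lor p2) \lor \lnot p1
⇔ \lnot p1 \lor \lnot (\lnot (\lnot p1 \lor (p1 \land p2)) \lor p2) \lor \lnot p1
⇔ \lnot p1 \lor (\lnot \lnot (\lnot p1 \lor (p1 \land p2)) \land \lnot p2) \lor \lnot p1
⇔ \lnot p1 \lor ((\lnot p1 \lor (p1 \land p2)) \land \lnot p2) \lor \lnot p1
⇔ (\lnot p1 \lor \lnot p1 \lor p1 \lor \lnot p1) \land (\lnot p1 \lor \lnot p1 \lor p2 \lor \lnot p1) \land (\lnot p1 \lor \lnot p2 \lor \lnot p1)
⇔ (\lnot p1 \lor p2) \land (\lnot p1 \lor \lnot p2)

(\lnot p1 \lor p2) \land (\lnot p1 \lor \lnot p2)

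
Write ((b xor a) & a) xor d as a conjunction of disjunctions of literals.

(~b | ~a | d) & (a | d) & (~a | b | ~d)

((b xor a) & a) xor d
≡ (((b xor a) & a) | d) & ~((b xor a) & a & d)   [expand xor]
≡ (((b | a) & ~(b & a) & a) | d) & ~((b xor a) & a & d)   [expand xor]
≡ (((b | a) & ~(b & a) & a) | d) & ~((b | a) & ~(b & a) & a & d)   [expand xor]
≡ (((b | a) & (~b | ~a) & a) | d) & ~((b | a) & ~(b & a) & a & d)   [De Morgan]
≡ (((b | a) & (~b | ~a) & a) | d) & (~(b | a) | ~~(b & a) | ~a | ~d)   [De Morgan]
≡ (((b | a) & (~b | ~a) & a) | d) & ((~b & ~a) | ~~(b & a) | ~a | ~d)   [De Morgan]
≡ (((b | a) & (~b | ~a) & a) | d) & ((~b & ~a) | (b & a) | ~a | ~d)   [double negation]
≡ (b | a | d) & (~b | ~a | d) & (a | d) & (~b | b | ~a | ~d) & (~b | a | ~a | ~d) & (~a | b | ~a | ~d) & (~a | a | ~a | ~d)   [distribute | over &]
≡ (~b | ~a | d) & (a | d) & (~a | b | ~d)   [simplify]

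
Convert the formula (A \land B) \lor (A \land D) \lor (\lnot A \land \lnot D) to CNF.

(A \land B) \lor (A \land D) \lor (\lnot A \land \lnot D)
= (A \lor A \lor \lnot A) \land (A \lor A \lor \lnot D) \land (A \lor D \lor \lnot A) \land (A \lor D \lor \lnot D) \land (B \lor A \lor \lnot A) \land (B \lor A \lor \lnot D) \land (B \lor D \lor \lnot A) \land (B \lor D \lor \lnot D)   [distribute \lor over \land]
= (A \lor \lnot D) \land (B \lor D \lor \lnot A)   [simplify]

(A \lor \lnot D) \land (B \lor D \lor \lnot A)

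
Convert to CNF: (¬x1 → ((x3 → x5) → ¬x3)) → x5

(¬x1 → ((x3 → x5) → ¬x3)) → x5
≡ ¬(¬x1 → ((x3 → x5) → ¬x3)) ∨ x5
≡ ¬(¬¬x1 ∨ ((x3 → x5) → ¬x3)) ∨ x5
≡ ¬(¬¬x1 ∨ ¬(x3 → x5) ∨ ¬x3) ∨ x5
≡ ¬(¬¬x1 ∨ ¬(¬x3 ∨ x5) ∨ ¬x3) ∨ x5
≡ (¬¬¬x1 ∧ ¬¬(¬x3 ∨ x5) ∧ ¬¬x3) ∨ x5
≡ (¬x1 ∧ ¬¬(¬x3 ∨ x5) ∧ ¬¬x3) ∨ x5
≡ (¬x1 ∧ (¬x3 ∨ x5) ∧ ¬¬x3) ∨ x5
≡ (¬x1 ∧ (¬x3 ∨ x5) ∧ x3) ∨ x5
≡ (¬x1 ∨ x5) ∧ (¬x3 ∨ x5 ∨ x5) ∧ (x3 ∨ x5)
≡ (¬x1 ∨ x5) ∧ (¬x3 ∨ x5) ∧ (x3 ∨ x5)

(¬x1 ∨ x5) ∧ (¬x3 ∨ x5) ∧ (x3 ∨ x5)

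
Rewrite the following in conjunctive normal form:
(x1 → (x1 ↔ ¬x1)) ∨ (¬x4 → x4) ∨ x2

¬x1 ∨ x4 ∨ x2

(x1 → (x1 ↔ ¬x1)) ∨ (¬x4 → x4) ∨ x2
≡ ¬x1 ∨ (x1 ↔ ¬x1) ∨ (¬x4 → x4) ∨ x2   — eliminate →
≡ ¬x1 ∨ ((x1 → ¬x1) ∧ (¬x1 → x1)) ∨ (¬x4 → x4) ∨ x2   — eliminate ↔
≡ ¬x1 ∨ ((¬x1 ∨ ¬x1) ∧ (¬x1 → x1)) ∨ (¬x4 → x4) ∨ x2   — eliminate →
≡ ¬x1 ∨ ((¬x1 ∨ ¬x1) ∧ (¬¬x1 ∨ x1)) ∨ (¬x4 → x4) ∨ x2   — eliminate →
≡ ¬x1 ∨ ((¬x1 ∨ ¬x1) ∧ (¬¬x1 ∨ x1)) ∨ ¬¬x4 ∨ x4 ∨ x2   — eliminate →
≡ ¬x1 ∨ ((¬x1 ∨ ¬x1) ∧ (x1 ∨ x1)) ∨ ¬¬x4 ∨ x4 ∨ x2   — double negation
≡ ¬x1 ∨ ((¬x1 ∨ ¬x1) ∧ (x1 ∨ x1)) ∨ x4 ∨ x4 ∨ x2   — double negation
≡ (¬x1 ∨ ¬x1 ∨ ¬x1 ∨ x4 ∨ x4 ∨ x2) ∧ (¬x1 ∨ x1 ∨ x1 ∨ x4 ∨ x4 ∨ x2)   — distribute ∨ over ∧
≡ ¬x1 ∨ x4 ∨ x2   — simplify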